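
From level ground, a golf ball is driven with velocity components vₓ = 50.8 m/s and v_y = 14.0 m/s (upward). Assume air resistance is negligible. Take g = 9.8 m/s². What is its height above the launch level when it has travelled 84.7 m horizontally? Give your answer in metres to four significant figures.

9.721 m

x = vₓ t ⇒ t = 84.7/50.80 = 1.667 s.
Height: y = v_y0 t − ½ g t² = 14.00 × 1.667 − 4.900 × 1.667² = 23.34 − 13.62 = 9.721 m.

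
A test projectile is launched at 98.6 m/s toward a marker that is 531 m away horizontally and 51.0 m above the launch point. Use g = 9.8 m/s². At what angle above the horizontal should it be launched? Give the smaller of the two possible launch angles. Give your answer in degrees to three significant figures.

22.2°

Trajectory: y = x tanθ − g x² (1 + tan²θ)/(2v₀²). With x = 531, y = 51.0, v₀ = 98.6, g = 9.80:
142.1 tan²θ − 531 tanθ + (193.1) = 0.
tanθ = [531 ± √(531² − 4 × 142.1 × (193.1))] / (2 × 142.1) = (531 ± 415.0) / 284.2, giving tanθ = 0.4083 or 3.328.
θ = 22.21° or 73.28°; the smaller is 22.21°.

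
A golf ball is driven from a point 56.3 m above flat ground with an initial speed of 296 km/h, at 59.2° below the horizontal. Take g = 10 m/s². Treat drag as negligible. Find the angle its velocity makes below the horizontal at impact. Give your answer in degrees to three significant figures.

61.7°

Convert: 296 km/h = 296/3.6 = 82.22 m/s.
vₓ = 82.22 cos 59.2° = 42.10 m/s; v_y0 = −70.63 m/s (downward).
Vertical motion (up positive, ground at y = 0): 5.000 t² − (−70.63) t − 56.3 = 0, so t = (−70.63 + √(70.63² + 2·10.0·56.3)) / 10.0 = (−70.63 + 78.19) / 10.0 = 0.7566 s.
At impact: v_y = v_y0 − g t = −78.19 m/s; vₓ = 42.10 m/s.
Angle below horizontal: arctan(|v_y|/vₓ) = arctan(78.19/42.10) = 61.70°.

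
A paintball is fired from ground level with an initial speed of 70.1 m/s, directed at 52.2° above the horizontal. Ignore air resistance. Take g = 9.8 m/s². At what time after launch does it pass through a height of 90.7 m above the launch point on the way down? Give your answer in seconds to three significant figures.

vₓ = 70.10 cos 52.2° = 42.96 m/s; v_y0 = 70.10 sin 52.2° = 55.39 m/s.
Require v_y0 t − ½ g t² = 90.7, i.e. 4.900 t² − 55.39 t + 90.7 = 0.
Quadratic formula: t = (55.39 ± √1290.3) / 9.80 = (55.39 ± 35.92) / 9.80 → t = 1.987 s or 9.317 s.
The descending-branch root is 9.317 s.

9.32 s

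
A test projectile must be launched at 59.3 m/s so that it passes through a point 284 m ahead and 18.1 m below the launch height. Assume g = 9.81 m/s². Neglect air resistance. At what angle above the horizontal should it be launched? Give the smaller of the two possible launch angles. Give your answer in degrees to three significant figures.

21.5°

Trajectory: y = x tanθ − g x² (1 + tan²θ)/(2v₀²). With x = 284, y = −18.1, v₀ = 59.3, g = 9.81:
112.5 tan²θ − 284 tanθ + (94.40) = 0.
tanθ = [284 ± √(284² − 4 × 112.5 × (94.40))] / (2 × 112.5) = (284 ± 195.4) / 225.0, giving tanθ = 0.3939 or 2.131.
θ = 21.50° or 64.86°; the smaller is 21.50°.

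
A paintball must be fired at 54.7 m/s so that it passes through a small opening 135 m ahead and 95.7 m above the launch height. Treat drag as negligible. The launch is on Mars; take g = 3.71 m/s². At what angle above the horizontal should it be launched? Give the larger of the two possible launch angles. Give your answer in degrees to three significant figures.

Trajectory: y = x tanθ − g x² (1 + tan²θ)/(2v₀²). With x = 135, y = 95.7, v₀ = 54.7, g = 3.71:
11.30 tan²θ − 135 tanθ + (107.0) = 0.
tanθ = [135 ± √(135² − 4 × 11.30 × (107.0))] / (2 × 11.30) = (135 ± 115.7) / 22.60, giving tanθ = 0.8536 or 11.09.
θ = 40.48° or 84.85°; the larger is 84.85°.

84.8°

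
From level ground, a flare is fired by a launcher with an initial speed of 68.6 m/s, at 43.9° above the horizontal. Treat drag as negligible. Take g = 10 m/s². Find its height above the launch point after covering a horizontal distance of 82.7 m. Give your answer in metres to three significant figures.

65.6 m

vₓ = 68.60 cos 43.9° = 49.43 m/s; v_y0 = 68.60 sin 43.9° = 47.57 m/s.
x = vₓ t ⇒ t = 82.7/49.43 = 1.673 s.
Height: y = v_y0 t − ½ g t² = 47.57 × 1.673 − 5.000 × 1.673² = 79.58 − 14.00 = 65.59 m.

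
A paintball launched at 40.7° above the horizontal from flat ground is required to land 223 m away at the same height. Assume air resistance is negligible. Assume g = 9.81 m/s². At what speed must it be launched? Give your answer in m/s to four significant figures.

From R = (v₀² / g) sin 2θ: v₀ = √(gR / sin 2θ).
v₀ = √(9.81 × 223 / sin 81.40°) = √(2188 / 0.9888) = √2212.5 = 47.04 m/s.

47.04 m/s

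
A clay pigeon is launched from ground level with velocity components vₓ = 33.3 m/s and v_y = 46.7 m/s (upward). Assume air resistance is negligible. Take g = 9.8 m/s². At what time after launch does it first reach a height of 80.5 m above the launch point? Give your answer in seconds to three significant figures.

Set y = v_y0 t − ½ g t² = 80.5: 4.900 t² − 46.70 t + 80.5 = 0.
t = [46.70 ± √(46.70² − 2·9.80·80.5)] / 9.80 = (46.70 ± 24.56) / 9.80, so t = 2.259 s or t = 7.271 s.
The first (ascending) time is 2.259 s.

2.26 s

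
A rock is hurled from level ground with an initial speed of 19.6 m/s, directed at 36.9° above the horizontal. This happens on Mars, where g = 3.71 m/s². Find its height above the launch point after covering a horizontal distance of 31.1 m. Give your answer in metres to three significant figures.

16.0 m

vₓ = 19.60 cos 36.9° = 15.67 m/s; v_y0 = 19.60 sin 36.9° = 11.77 m/s.
x = vₓ t ⇒ t = 31.1/15.67 = 1.984 s.
Height: y = v_y0 t − ½ g t² = 11.77 × 1.984 − 1.855 × 1.984² = 23.35 − 7.303 = 16.05 m.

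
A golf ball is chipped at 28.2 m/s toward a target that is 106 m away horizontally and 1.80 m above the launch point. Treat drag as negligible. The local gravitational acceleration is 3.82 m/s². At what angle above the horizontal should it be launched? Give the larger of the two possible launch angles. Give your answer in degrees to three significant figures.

74.6°

Trajectory: y = x tanθ − g x² (1 + tan²θ)/(2v₀²). With x = 106, y = 1.80, v₀ = 28.2, g = 3.82:
26.99 tan²θ − 106 tanθ + (28.79) = 0.
tanθ = [106 ± √(106² − 4 × 26.99 × (28.79))] / (2 × 26.99) = (106 ± 90.16) / 53.97, giving tanθ = 0.2935 or 3.634.
θ = 16.36° or 74.62°; the larger is 74.62°.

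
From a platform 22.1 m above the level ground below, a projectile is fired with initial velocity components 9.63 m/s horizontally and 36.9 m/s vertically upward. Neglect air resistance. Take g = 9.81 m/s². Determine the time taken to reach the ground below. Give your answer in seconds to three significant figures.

The projectile lands when y = 22.1 + (36.90) t − ½·9.81·t² = 0. Positive root: t = (36.90 + √(36.90² + 2·9.81·22.1)) / 9.81 = (36.90 + 42.37) / 9.81 = 8.081 s.

8.08 s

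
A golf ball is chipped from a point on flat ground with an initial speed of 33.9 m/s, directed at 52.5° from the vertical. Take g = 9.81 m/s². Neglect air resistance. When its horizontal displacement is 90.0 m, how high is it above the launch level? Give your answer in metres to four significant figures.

14.13 m

Horizontal component vₓ = 33.90 sin 52.5° = 26.89 m/s; vertical v_y0 = 33.90 cos 52.5° = 20.64 m/s.
x = vₓ t ⇒ t = 90.0/26.89 = 3.346 s.
Height: y = v_y0 t − ½ g t² = 20.64 × 3.346 − 4.905 × 3.346² = 69.06 − 54.93 = 14.13 m.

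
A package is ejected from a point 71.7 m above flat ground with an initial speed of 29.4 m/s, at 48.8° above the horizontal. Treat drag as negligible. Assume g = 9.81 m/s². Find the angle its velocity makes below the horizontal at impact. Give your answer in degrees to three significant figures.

Horizontal component vₓ = 29.40 cos 48.8° = 19.37 m/s; vertical v_y0 = 29.40 sin 48.8° = 22.12 m/s.
With up positive and y = 0 at the ground: y(t) = 71.7 + (22.12) t − 4.905 t². Setting y = 0 and taking the positive root: t = [22.12 + √(22.12² + 2·9.81·71.7)] / 9.81 = (22.12 + 43.54) / 9.81 = 6.694 s.
At impact: v_y = v_y0 − g t = −43.54 m/s; vₓ = 19.37 m/s.
Angle below horizontal: arctan(|v_y|/vₓ) = arctan(43.54/19.37) = 66.02°.

66.0°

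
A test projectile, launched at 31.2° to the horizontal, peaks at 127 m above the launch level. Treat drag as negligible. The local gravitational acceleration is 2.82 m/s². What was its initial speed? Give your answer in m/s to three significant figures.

At the peak v_y = 0, so v_y0 = √(2gH) = √(2 × 2.82 × 127) = 26.76 m/s.
v_y0 = v₀ sin θ ⇒ v₀ = 26.76 / sin 31.2° = 51.66 m/s.

51.7 m/s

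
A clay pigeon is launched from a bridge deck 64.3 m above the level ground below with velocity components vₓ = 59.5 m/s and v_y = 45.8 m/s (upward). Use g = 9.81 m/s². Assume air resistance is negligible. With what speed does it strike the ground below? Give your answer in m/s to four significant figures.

83.06 m/s

With up positive and y = 0 at the ground: y(t) = 64.3 + (45.80) t − 4.905 t². Setting y = 0 and taking the positive root: t = [45.80 + √(45.80² + 2·9.81·64.3)] / 9.81 = (45.80 + 57.96) / 9.81 = 10.58 s.
Vertical velocity at impact: v_y = v_y0 − g t = 45.80 − 9.81 × 10.58 = −57.96 m/s.
Speed: |v| = √(vₓ² + v_y²) = √(59.50² + 57.96²) = 83.06 m/s.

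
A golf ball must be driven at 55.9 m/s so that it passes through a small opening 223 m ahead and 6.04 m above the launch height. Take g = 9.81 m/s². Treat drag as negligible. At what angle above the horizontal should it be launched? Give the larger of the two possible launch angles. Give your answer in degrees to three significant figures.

Trajectory: y = x tanθ − g x² (1 + tan²θ)/(2v₀²). With x = 223, y = 6.04, v₀ = 55.9, g = 9.81:
78.06 tan²θ − 223 tanθ + (84.10) = 0.
tanθ = [223 ± √(223² − 4 × 78.06 × (84.10))] / (2 × 78.06) = (223 ± 153.2) / 156.1, giving tanθ = 0.4471 or 2.410.
θ = 24.09° or 67.46°; the larger is 67.46°.

67.5°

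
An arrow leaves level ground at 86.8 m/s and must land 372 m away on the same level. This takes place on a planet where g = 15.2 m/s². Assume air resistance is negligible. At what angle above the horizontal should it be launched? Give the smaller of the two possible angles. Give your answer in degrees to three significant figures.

24.3°

Level-ground range R = v₀² sin(2θ)/g ⇒ sin(2θ) = gR/v₀² = 15.2 × 372 / 86.8² = 0.7505.
2θ = 48.63° or 180° − 48.63° = 131.4°, so θ = 24.32° or 65.68°.
The smaller angle is 24.32°.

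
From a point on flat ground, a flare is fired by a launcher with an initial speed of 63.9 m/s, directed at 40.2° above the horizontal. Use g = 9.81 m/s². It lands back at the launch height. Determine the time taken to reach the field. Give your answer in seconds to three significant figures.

8.41 s

Resolve: vₓ = 63.90 cos 40.2° = 48.81 m/s and v_y0 = 63.90 sin 40.2° = 41.24 m/s.
It returns to y = 0 when t = 2 v_y0 / g = 2(41.24)/9.81 = 8.409 s.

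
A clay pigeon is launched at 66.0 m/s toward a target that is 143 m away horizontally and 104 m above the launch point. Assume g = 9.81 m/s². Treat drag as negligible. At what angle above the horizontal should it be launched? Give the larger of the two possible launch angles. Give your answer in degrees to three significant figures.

Trajectory: y = x tanθ − g x² (1 + tan²θ)/(2v₀²). With x = 143, y = 104, v₀ = 66.0, g = 9.81:
23.03 tan²θ − 143 tanθ + (127.0) = 0.
tanθ = [143 ± √(143² − 4 × 23.03 × (127.0))] / (2 × 23.03) = (143 ± 93.54) / 46.05, giving tanθ = 1.074 or 5.136.
θ = 47.04° or 78.98°; the larger is 78.98°.

79.0°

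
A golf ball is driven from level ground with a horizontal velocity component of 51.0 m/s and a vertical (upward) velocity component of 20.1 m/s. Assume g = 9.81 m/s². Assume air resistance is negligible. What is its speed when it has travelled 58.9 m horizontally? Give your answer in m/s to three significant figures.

51.7 m/s

x = vₓ t ⇒ t = 58.9/51.00 = 1.155 s.
Vertical velocity there: v_y = v_y0 − g t = 20.10 − 9.81 × 1.155 = 8.770 m/s.
Speed: √(vₓ² + v_y²) = √(51.00² + 8.770²) = 51.75 m/s.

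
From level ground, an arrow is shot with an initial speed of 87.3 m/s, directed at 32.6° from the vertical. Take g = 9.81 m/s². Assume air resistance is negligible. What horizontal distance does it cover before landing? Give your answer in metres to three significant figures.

Components: vₓ = 87.30 sin 32.6° = 47.03 m/s, v_y0 = 87.30 cos 32.6° = 73.55 m/s.
Time aloft: T = 2 v_y0 / g = 2 × 73.55 / 9.81 = 14.99 s.
Range: R = vₓ T = 47.03 × 14.99 = 705.2 m.

705 m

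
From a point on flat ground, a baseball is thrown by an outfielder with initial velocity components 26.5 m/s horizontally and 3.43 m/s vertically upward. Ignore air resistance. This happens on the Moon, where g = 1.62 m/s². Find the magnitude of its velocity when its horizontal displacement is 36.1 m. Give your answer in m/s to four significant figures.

x = vₓ t ⇒ t = 36.1/26.50 = 1.362 s.
Vertical velocity there: v_y = v_y0 − g t = 3.430 − 1.62 × 1.362 = 1.223 m/s.
Speed: √(vₓ² + v_y²) = √(26.50² + 1.223²) = 26.53 m/s.

26.53 m/s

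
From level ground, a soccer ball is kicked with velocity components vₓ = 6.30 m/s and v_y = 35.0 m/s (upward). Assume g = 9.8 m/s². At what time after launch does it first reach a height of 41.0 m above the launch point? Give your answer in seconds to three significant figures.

1.48 s

Set y = v_y0 t − ½ g t² = 41.0: 4.900 t² − 35.00 t + 41.0 = 0.
t = [35.00 ± √(35.00² − 2·9.80·41.0)] / 9.80 = (35.00 ± 20.53) / 9.80, so t = 1.477 s or t = 5.666 s.
The first (ascending) time is 1.477 s.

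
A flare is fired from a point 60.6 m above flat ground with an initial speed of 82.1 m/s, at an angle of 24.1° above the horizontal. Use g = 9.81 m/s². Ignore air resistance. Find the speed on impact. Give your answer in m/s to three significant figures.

89.0 m/s

Resolve: vₓ = 82.10 cos 24.1° = 74.94 m/s and v_y0 = 82.10 sin 24.1° = 33.52 m/s.
Vertical motion (up positive, ground at y = 0): 4.905 t² − (33.52) t − 60.6 = 0, so t = (33.52 + √(33.52² + 2·9.81·60.6)) / 9.81 = (33.52 + 48.09) / 9.81 = 8.320 s.
Vertical velocity at impact: v_y = v_y0 − g t = 33.52 − 9.81 × 8.320 = −48.09 m/s.
Speed: |v| = √(vₓ² + v_y²) = √(74.94² + 48.09²) = 89.05 m/s.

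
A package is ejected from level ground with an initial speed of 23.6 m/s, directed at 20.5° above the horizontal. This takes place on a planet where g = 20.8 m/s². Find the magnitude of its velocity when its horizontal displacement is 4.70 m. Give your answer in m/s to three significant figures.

22.4 m/s

Resolve: vₓ = 23.60 cos 20.5° = 22.11 m/s and v_y0 = 23.60 sin 20.5° = 8.265 m/s.
x = vₓ t ⇒ t = 4.70/22.11 = 0.2126 s.
Vertical velocity there: v_y = v_y0 − g t = 8.265 − 20.8 × 0.2126 = 3.842 m/s.
Speed: √(vₓ² + v_y²) = √(22.11² + 3.842²) = 22.44 m/s.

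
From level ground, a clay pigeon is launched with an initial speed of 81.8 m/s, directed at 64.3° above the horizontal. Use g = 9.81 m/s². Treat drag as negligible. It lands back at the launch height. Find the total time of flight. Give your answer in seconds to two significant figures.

vₓ = 81.80 cos 64.3° = 35.47 m/s; v_y0 = 81.80 sin 64.3° = 73.71 m/s.
Landing at launch height ⇒ T = 2 v_y0 / g = 2 × 73.71 / 9.81 = 15.03 s.

15 s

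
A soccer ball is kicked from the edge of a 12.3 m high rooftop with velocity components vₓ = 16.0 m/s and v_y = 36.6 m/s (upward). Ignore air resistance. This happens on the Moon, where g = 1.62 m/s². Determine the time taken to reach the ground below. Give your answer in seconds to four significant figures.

45.52 s

The projectile lands when y = 12.3 + (36.60) t − ½·1.62·t² = 0. Positive root: t = (36.60 + √(36.60² + 2·1.62·12.3)) / 1.62 = (36.60 + 37.14) / 1.62 = 45.52 s.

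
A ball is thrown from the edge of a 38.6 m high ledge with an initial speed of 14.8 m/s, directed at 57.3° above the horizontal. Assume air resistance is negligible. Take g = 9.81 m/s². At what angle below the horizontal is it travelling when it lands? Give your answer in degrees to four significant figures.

75.17°

vₓ = 14.80 cos 57.3° = 7.996 m/s; v_y0 = 14.80 sin 57.3° = 12.45 m/s.
With up positive and y = 0 at the ground: y(t) = 38.6 + (12.45) t − 4.905 t². Setting y = 0 and taking the positive root: t = [12.45 + √(12.45² + 2·9.81·38.6)] / 9.81 = (12.45 + 30.21) / 9.81 = 4.349 s.
At impact: v_y = v_y0 − g t = −30.21 m/s; vₓ = 7.996 m/s.
Angle below horizontal: arctan(|v_y|/vₓ) = arctan(30.21/7.996) = 75.17°.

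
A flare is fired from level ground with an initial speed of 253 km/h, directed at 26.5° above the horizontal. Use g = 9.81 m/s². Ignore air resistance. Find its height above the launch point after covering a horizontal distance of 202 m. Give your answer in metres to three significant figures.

Convert: 253 km/h = 253/3.6 = 70.28 m/s.
Horizontal component vₓ = 70.28 cos 26.5° = 62.89 m/s; vertical v_y0 = 70.28 sin 26.5° = 31.36 m/s.
Time to reach x = 202 m: t = x/vₓ = 202/62.89 = 3.212 s.
Height: y = v_y0 t − ½ g t² = 31.36 × 3.212 − 4.905 × 3.212² = 100.7 − 50.60 = 50.12 m.

50.1 m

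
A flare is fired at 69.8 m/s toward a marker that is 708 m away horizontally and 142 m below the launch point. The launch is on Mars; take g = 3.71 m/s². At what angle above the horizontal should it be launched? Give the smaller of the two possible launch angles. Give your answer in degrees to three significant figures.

4.02°

Trajectory: y = x tanθ − g x² (1 + tan²θ)/(2v₀²). With x = 708, y = −142, v₀ = 69.8, g = 3.71:
190.9 tan²θ − 708 tanθ + (48.85) = 0.
tanθ = [708 ± √(708² − 4 × 190.9 × (48.85))] / (2 × 190.9) = (708 ± 681.2) / 381.7, giving tanθ = 0.07034 or 3.639.
θ = 4.023° or 74.64°; the smaller is 4.023°.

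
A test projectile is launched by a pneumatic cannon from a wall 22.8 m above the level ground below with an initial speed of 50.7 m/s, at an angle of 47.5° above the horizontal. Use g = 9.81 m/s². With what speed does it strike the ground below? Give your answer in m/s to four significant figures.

54.93 m/s

Resolve: vₓ = 50.70 cos 47.5° = 34.25 m/s and v_y0 = 50.70 sin 47.5° = 37.38 m/s.
Vertical motion (up positive, ground at y = 0): 4.905 t² − (37.38) t − 22.8 = 0, so t = (37.38 + √(37.38² + 2·9.81·22.8)) / 9.81 = (37.38 + 42.95) / 9.81 = 8.188 s.
Vertical velocity at impact: v_y = v_y0 − g t = 37.38 − 9.81 × 8.188 = −42.95 m/s.
Speed: |v| = √(vₓ² + v_y²) = √(34.25² + 42.95²) = 54.93 m/s.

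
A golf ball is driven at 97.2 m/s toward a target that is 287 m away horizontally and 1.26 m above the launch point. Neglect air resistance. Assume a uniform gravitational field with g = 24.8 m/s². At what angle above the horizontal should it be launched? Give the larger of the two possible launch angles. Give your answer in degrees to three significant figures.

65.5°

Trajectory: y = x tanθ − g x² (1 + tan²θ)/(2v₀²). With x = 287, y = 1.26, v₀ = 97.2, g = 24.8:
108.1 tan²θ − 287 tanθ + (109.4) = 0.
tanθ = [287 ± √(287² − 4 × 108.1 × (109.4))] / (2 × 108.1) = (287 ± 187.3) / 216.2, giving tanθ = 0.4612 or 2.194.
θ = 24.76° or 65.49°; the larger is 65.49°.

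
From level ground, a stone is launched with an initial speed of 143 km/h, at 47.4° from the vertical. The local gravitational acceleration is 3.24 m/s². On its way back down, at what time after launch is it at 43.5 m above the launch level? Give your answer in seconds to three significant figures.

Convert: 143 km/h = 143/3.6 = 39.72 m/s.
Resolve: vₓ = 39.72 sin 47.4° = 29.24 m/s and v_y0 = 39.72 cos 47.4° = 26.89 m/s.
Height y(t) = 26.89 t − 1.620 t² = 43.5 gives 1.620 t² − 26.89 t + 43.5 = 0.
Quadratic formula: t = (26.89 ± √441.03) / 3.24 = (26.89 ± 21.00) / 3.24 → t = 1.817 s or 14.78 s.
The descending-branch root is 14.78 s.

14.8 s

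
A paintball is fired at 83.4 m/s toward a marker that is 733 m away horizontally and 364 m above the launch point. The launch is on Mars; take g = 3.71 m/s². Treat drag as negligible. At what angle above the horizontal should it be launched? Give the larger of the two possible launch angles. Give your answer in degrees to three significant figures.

Trajectory: y = x tanθ − g x² (1 + tan²θ)/(2v₀²). With x = 733, y = 364, v₀ = 83.4, g = 3.71:
143.3 tan²θ − 733 tanθ + (507.3) = 0.
tanθ = [733 ± √(733² − 4 × 143.3 × (507.3))] / (2 × 143.3) = (733 ± 496.5) / 286.6, giving tanθ = 0.8252 or 4.290.
θ = 39.53° or 76.88°; the larger is 76.88°.

76.9°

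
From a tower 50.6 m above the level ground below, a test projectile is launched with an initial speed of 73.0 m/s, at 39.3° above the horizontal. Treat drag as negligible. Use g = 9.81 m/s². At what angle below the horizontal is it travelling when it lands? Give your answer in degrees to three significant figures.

44.7°

vₓ = 73.00 cos 39.3° = 56.49 m/s; v_y0 = 73.00 sin 39.3° = 46.24 m/s.
Vertical motion (up positive, ground at y = 0): 4.905 t² − (46.24) t − 50.6 = 0, so t = (46.24 + √(46.24² + 2·9.81·50.6)) / 9.81 = (46.24 + 55.95) / 9.81 = 10.42 s.
At impact: v_y = v_y0 − g t = −55.95 m/s; vₓ = 56.49 m/s.
Angle below horizontal: arctan(|v_y|/vₓ) = arctan(55.95/56.49) = 44.73°.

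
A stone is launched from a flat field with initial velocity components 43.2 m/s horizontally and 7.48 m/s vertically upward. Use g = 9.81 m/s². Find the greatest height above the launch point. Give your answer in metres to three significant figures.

Peak height H = v_y0² / (2g) = 55.950 / 19.62 = 2.852 m.

2.85 m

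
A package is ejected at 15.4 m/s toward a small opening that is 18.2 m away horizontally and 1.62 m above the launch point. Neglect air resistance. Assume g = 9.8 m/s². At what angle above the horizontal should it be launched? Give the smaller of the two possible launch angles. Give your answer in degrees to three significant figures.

31.0°

Trajectory: y = x tanθ − g x² (1 + tan²θ)/(2v₀²). With x = 18.2, y = 1.62, v₀ = 15.4, g = 9.80:
6.844 tan²θ − 18.2 tanθ + (8.464) = 0.
tanθ = [18.2 ± √(18.2² − 4 × 6.844 × (8.464))] / (2 × 6.844) = (18.2 ± 9.977) / 13.69, giving tanθ = 0.6008 or 2.059.
θ = 31.00° or 64.09°; the smaller is 31.00°.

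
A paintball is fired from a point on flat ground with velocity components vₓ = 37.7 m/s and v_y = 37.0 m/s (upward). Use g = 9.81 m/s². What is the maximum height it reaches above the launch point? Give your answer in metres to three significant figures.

69.8 m

Maximum height: H = v_y0² / (2g) = 37.00² / (2 × 9.81) = 69.78 m.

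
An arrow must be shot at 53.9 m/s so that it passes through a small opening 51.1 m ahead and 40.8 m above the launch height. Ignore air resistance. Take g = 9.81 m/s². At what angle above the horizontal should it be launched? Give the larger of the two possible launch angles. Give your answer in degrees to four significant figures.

84.62°

Trajectory: y = x tanθ − g x² (1 + tan²θ)/(2v₀²). With x = 51.1, y = 40.8, v₀ = 53.9, g = 9.81:
4.409 tan²θ − 51.1 tanθ + (45.21) = 0.
tanθ = [51.1 ± √(51.1² − 4 × 4.409 × (45.21))] / (2 × 4.409) = (51.1 ± 42.59) / 8.817, giving tanθ = 0.9651 or 10.63.
θ = 43.98° or 84.62°; the larger is 84.62°.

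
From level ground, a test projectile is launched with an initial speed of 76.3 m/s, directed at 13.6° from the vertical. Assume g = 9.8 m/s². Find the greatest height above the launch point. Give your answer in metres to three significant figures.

Horizontal component vₓ = 76.30 sin 13.6° = 17.94 m/s; vertical v_y0 = 76.30 cos 13.6° = 74.16 m/s.
Peak height H = v_y0² / (2g) = 5499.8 / 19.60 = 280.6 m.

281 m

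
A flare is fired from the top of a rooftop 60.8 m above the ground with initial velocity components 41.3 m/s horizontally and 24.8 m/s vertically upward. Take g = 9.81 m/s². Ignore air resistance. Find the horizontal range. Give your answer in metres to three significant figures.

283 m

Vertical motion (up positive, ground at y = 0): 4.905 t² − (24.80) t − 60.8 = 0, so t = (24.80 + √(24.80² + 2·9.81·60.8)) / 9.81 = (24.80 + 42.52) / 9.81 = 6.862 s.
Horizontal distance: R = vₓ t = 41.30 × 6.862 = 283.4 m.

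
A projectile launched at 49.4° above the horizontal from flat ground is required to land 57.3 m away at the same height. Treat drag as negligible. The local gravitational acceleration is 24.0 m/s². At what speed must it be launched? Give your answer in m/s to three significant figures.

37.3 m/s

On level ground R = v₀² sin 2θ / g ⇒ v₀ = √(gR / sin 2θ).
v₀ = √(24.0 × 57.3 / sin 98.80°) = √(1375 / 0.9882) = √1391.6 = 37.30 m/s.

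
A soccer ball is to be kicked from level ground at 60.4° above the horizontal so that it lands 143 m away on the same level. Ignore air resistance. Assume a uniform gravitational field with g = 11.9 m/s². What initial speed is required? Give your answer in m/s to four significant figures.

44.51 m/s

From R = (v₀² / g) sin 2θ: v₀ = √(gR / sin 2θ).
v₀ = √(11.9 × 143 / sin 120.8°) = √(1702 / 0.8590) = √1981.1 = 44.51 m/s.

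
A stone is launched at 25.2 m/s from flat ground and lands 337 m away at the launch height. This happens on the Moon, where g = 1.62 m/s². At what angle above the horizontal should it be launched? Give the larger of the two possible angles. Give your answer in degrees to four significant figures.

R = v₀² sin 2θ / g gives sin 2θ = gR/v₀² = 1.62·337/25.2² = 0.8597.
2θ = 59.28° or 180° − 59.28° = 120.7°, so θ = 29.64° or 60.36°.
The larger angle is 60.36°.

60.36°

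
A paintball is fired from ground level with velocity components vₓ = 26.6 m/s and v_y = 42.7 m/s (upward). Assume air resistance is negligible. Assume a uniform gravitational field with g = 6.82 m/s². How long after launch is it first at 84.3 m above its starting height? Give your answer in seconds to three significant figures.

2.46 s

Height y(t) = 42.70 t − 3.410 t² = 84.3 gives 3.410 t² − 42.70 t + 84.3 = 0.
Quadratic formula: t = (42.70 ± √673.44) / 6.82 = (42.70 ± 25.95) / 6.82 → t = 2.456 s or 10.07 s.
The first (ascending) time is 2.456 s.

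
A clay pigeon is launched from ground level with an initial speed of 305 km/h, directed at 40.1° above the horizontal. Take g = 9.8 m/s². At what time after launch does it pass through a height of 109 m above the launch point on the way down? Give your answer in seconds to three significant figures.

8.53 s

Convert: 305 km/h = 305/3.6 = 84.72 m/s.
Horizontal component vₓ = 84.72 cos 40.1° = 64.81 m/s; vertical v_y0 = 84.72 sin 40.1° = 54.57 m/s.
Require v_y0 t − ½ g t² = 109, i.e. 4.900 t² − 54.57 t + 109 = 0.
Quadratic formula: t = (54.57 ± √841.66) / 9.80 = (54.57 ± 29.01) / 9.80 → t = 2.608 s or 8.529 s.
The descending-branch root is 8.529 s.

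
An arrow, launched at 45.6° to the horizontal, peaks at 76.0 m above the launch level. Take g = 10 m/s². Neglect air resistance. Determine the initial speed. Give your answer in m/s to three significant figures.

54.6 m/s

At the peak v_y = 0, so v_y0 = √(2gH) = √(2 × 10.0 × 76.0) = 38.99 m/s.
v_y0 = v₀ sin θ ⇒ v₀ = 38.99 / sin 45.6° = 54.57 m/s.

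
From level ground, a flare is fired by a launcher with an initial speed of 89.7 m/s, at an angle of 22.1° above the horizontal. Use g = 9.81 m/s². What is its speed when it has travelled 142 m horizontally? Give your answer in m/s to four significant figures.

84.83 m/s

Resolve: vₓ = 89.70 cos 22.1° = 83.11 m/s and v_y0 = 89.70 sin 22.1° = 33.75 m/s.
At x = 142 m, t = x/vₓ = 142/83.11 = 1.709 s.
Vertical velocity there: v_y = v_y0 − g t = 33.75 − 9.81 × 1.709 = 16.99 m/s.
Speed: √(vₓ² + v_y²) = √(83.11² + 16.99²) = 84.83 m/s.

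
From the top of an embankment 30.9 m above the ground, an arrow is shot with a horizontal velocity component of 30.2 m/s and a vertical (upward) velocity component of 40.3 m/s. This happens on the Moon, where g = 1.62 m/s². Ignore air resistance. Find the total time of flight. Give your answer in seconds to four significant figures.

Vertical motion (up positive, ground at y = 0): 0.8100 t² − (40.30) t − 30.9 = 0, so t = (40.30 + √(40.30² + 2·1.62·30.9)) / 1.62 = (40.30 + 41.52) / 1.62 = 50.51 s.

50.51 s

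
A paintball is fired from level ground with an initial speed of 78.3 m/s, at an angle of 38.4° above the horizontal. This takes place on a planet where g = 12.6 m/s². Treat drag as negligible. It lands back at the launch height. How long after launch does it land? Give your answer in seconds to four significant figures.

Resolve: vₓ = 78.30 cos 38.4° = 61.36 m/s and v_y0 = 78.30 sin 38.4° = 48.64 m/s.
Time of flight on level ground: T = 2 v_y0 / g = 2 × 48.64 / 12.6 = 7.720 s.

7.720 s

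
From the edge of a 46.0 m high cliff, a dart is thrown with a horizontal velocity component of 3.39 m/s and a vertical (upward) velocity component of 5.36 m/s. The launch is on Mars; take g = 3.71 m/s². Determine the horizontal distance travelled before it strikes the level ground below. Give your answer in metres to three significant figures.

With up positive and y = 0 at the ground: y(t) = 46.0 + (5.360) t − 1.855 t². Setting y = 0 and taking the positive root: t = [5.360 + √(5.360² + 2·3.71·46.0)] / 3.71 = (5.360 + 19.24) / 3.71 = 6.630 s.
Horizontal distance: R = vₓ t = 3.390 × 6.630 = 22.48 m.

22.5 m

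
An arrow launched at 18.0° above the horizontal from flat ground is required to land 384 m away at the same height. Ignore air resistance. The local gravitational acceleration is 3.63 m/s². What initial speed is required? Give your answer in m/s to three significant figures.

48.7 m/s

From R = (v₀² / g) sin 2θ: v₀ = √(gR / sin 2θ).
v₀ = √(3.63 × 384 / sin 36.00°) = √(1394 / 0.5878) = √2371.5 = 48.70 m/s.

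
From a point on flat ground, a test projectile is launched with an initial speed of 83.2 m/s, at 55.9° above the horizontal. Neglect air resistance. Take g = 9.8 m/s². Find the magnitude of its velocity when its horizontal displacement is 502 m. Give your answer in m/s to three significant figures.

vₓ = 83.20 cos 55.9° = 46.65 m/s; v_y0 = 83.20 sin 55.9° = 68.89 m/s.
x = vₓ t ⇒ t = 502/46.65 = 10.76 s.
Vertical velocity there: v_y = v_y0 − g t = 68.89 − 9.80 × 10.76 = −36.57 m/s.
Speed: √(vₓ² + v_y²) = √(46.65² + 36.57²) = 59.27 m/s.

59.3 m/s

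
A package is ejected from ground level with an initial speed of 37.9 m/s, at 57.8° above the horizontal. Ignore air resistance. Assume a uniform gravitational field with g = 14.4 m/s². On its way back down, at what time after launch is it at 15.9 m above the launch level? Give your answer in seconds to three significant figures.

Components: vₓ = 37.90 cos 57.8° = 20.20 m/s, v_y0 = 37.90 sin 57.8° = 32.07 m/s.
Set y = v_y0 t − ½ g t² = 15.9: 7.200 t² − 32.07 t + 15.9 = 0.
t = [32.07 ± √(32.07² − 2·14.4·15.9)] / 14.4 = (32.07 ± 23.89) / 14.4, so t = 0.5683 s or t = 3.886 s.
The descending-branch root is 3.886 s.

3.89 s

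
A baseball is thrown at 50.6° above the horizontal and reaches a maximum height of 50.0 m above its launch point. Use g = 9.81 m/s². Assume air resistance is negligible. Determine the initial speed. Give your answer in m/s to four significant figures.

At the peak v_y = 0, so v_y0 = √(2gH) = √(2 × 9.81 × 50.0) = 31.32 m/s.
v_y0 = v₀ sin θ ⇒ v₀ = 31.32 / sin 50.6° = 40.53 m/s.

40.53 m/s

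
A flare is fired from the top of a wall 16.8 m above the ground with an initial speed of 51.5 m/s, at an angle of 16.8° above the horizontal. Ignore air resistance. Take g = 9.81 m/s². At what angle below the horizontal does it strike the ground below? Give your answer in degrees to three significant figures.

25.5°

Resolve: vₓ = 51.50 cos 16.8° = 49.30 m/s and v_y0 = 51.50 sin 16.8° = 14.89 m/s.
The projectile lands when y = 16.8 + (14.89) t − ½·9.81·t² = 0. Positive root: t = (14.89 + √(14.89² + 2·9.81·16.8)) / 9.81 = (14.89 + 23.48) / 9.81 = 3.911 s.
At impact: v_y = v_y0 − g t = −23.48 m/s; vₓ = 49.30 m/s.
Angle below horizontal: arctan(|v_y|/vₓ) = arctan(23.48/49.30) = 25.46°.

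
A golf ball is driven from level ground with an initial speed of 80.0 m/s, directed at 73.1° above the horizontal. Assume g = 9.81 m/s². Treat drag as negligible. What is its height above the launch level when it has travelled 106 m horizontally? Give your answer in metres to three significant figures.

Resolve: vₓ = 80.00 cos 73.1° = 23.26 m/s and v_y0 = 80.00 sin 73.1° = 76.55 m/s.
Time to reach x = 106 m: t = x/vₓ = 106/23.26 = 4.558 s.
Height: y = v_y0 t − ½ g t² = 76.55 × 4.558 − 4.905 × 4.558² = 348.9 − 101.9 = 247.0 m.

247 m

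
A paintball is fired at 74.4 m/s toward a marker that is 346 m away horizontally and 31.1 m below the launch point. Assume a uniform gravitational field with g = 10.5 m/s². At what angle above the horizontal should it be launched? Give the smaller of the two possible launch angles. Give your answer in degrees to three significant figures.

14.6°

Trajectory: y = x tanθ − g x² (1 + tan²θ)/(2v₀²). With x = 346, y = −31.1, v₀ = 74.4, g = 10.5:
113.5 tan²θ − 346 tanθ + (82.44) = 0.
tanθ = [346 ± √(346² − 4 × 113.5 × (82.44))] / (2 × 113.5) = (346 ± 286.8) / 227.1, giving tanθ = 0.2606 or 2.787.
θ = 14.60° or 70.26°; the smaller is 14.60°.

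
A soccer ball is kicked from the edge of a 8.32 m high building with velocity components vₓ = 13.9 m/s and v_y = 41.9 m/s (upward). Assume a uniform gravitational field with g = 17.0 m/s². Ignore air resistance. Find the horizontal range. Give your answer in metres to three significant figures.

71.2 m

With up positive and y = 0 at the ground: y(t) = 8.32 + (41.90) t − 8.500 t². Setting y = 0 and taking the positive root: t = [41.90 + √(41.90² + 2·17.0·8.32)] / 17.0 = (41.90 + 45.15) / 17.0 = 5.121 s.
Horizontal distance: R = vₓ t = 13.90 × 5.121 = 71.18 m.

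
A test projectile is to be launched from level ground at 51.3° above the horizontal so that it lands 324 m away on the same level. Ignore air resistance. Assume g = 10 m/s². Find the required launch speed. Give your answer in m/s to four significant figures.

Level-ground range: R = v₀² sin(2θ)/g, so v₀ = √(gR / sin 2θ).
v₀ = √(10.0 × 324 / sin 102.6°) = √(3240 / 0.9759) = √3320.0 = 57.62 m/s.

57.62 m/s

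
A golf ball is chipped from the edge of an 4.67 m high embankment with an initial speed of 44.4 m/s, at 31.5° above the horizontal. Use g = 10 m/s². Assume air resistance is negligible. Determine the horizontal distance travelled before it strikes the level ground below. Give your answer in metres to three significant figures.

Resolve: vₓ = 44.40 cos 31.5° = 37.86 m/s and v_y0 = 44.40 sin 31.5° = 23.20 m/s.
The projectile lands when y = 4.67 + (23.20) t − ½·10.0·t² = 0. Positive root: t = (23.20 + √(23.20² + 2·10.0·4.67)) / 10.0 = (23.20 + 25.13) / 10.0 = 4.833 s.
Horizontal distance: R = vₓ t = 37.86 × 4.833 = 183.0 m.

183 m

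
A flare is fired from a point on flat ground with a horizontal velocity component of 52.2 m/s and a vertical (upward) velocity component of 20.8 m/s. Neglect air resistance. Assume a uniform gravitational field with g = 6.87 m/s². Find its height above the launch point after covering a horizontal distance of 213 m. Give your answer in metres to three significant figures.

27.7 m

At x = 213 m, t = x/vₓ = 213/52.20 = 4.080 s.
Height: y = v_y0 t − ½ g t² = 20.80 × 4.080 − 3.435 × 4.080² = 84.87 − 57.19 = 27.68 m.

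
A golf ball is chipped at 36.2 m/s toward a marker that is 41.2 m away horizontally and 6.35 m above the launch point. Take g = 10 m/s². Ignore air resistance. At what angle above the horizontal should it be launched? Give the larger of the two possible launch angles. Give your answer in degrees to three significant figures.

80.6°

Trajectory: y = x tanθ − g x² (1 + tan²θ)/(2v₀²). With x = 41.2, y = 6.35, v₀ = 36.2, g = 10.0:
6.477 tan²θ − 41.2 tanθ + (12.83) = 0.
tanθ = [41.2 ± √(41.2² − 4 × 6.477 × (12.83))] / (2 × 6.477) = (41.2 ± 36.95) / 12.95, giving tanθ = 0.3283 or 6.033.
θ = 18.17° or 80.59°; the larger is 80.59°.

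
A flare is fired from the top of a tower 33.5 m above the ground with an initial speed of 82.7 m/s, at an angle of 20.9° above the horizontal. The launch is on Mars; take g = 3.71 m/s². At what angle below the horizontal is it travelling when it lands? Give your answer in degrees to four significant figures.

23.41°

Resolve: vₓ = 82.70 cos 20.9° = 77.26 m/s and v_y0 = 82.70 sin 20.9° = 29.50 m/s.
With up positive and y = 0 at the ground: y(t) = 33.5 + (29.50) t − 1.855 t². Setting y = 0 and taking the positive root: t = [29.50 + √(29.50² + 2·3.71·33.5)] / 3.71 = (29.50 + 33.45) / 3.71 = 16.97 s.
At impact: v_y = v_y0 − g t = −33.45 m/s; vₓ = 77.26 m/s.
Angle below horizontal: arctan(|v_y|/vₓ) = arctan(33.45/77.26) = 23.41°.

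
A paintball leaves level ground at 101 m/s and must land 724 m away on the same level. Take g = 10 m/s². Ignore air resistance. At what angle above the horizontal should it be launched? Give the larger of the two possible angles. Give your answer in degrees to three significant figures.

R = v₀² sin 2θ / g gives sin 2θ = gR/v₀² = 10.0·724/101² = 0.7097.
2θ = 45.21° or 180° − 45.21° = 134.8°, so θ = 22.61° or 67.39°.
The larger angle is 67.39°.

67.4°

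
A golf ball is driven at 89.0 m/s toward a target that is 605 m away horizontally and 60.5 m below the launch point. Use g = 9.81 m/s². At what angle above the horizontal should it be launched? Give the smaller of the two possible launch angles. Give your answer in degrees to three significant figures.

Trajectory: y = x tanθ − g x² (1 + tan²θ)/(2v₀²). With x = 605, y = −60.5, v₀ = 89.0, g = 9.81:
226.7 tan²θ − 605 tanθ + (166.2) = 0.
tanθ = [605 ± √(605² − 4 × 226.7 × (166.2))] / (2 × 226.7) = (605 ± 464.1) / 453.3, giving tanθ = 0.3108 or 2.358.
θ = 17.27° or 67.02°; the smaller is 17.27°.

17.3°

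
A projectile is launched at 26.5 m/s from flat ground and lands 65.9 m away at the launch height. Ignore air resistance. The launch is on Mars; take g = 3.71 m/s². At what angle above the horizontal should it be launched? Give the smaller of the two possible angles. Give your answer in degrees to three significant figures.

R = v₀² sin 2θ / g gives sin 2θ = gR/v₀² = 3.71·65.9/26.5² = 0.3482.
2θ = 20.37° or 180° − 20.37° = 159.6°, so θ = 10.19° or 79.81°.
The smaller angle is 10.19°.

10.2°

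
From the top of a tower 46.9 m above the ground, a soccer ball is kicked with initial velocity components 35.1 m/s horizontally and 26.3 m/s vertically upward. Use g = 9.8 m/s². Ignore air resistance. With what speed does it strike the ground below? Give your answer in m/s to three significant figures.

With up positive and y = 0 at the ground: y(t) = 46.9 + (26.30) t − 4.900 t². Setting y = 0 and taking the positive root: t = [26.30 + √(26.30² + 2·9.80·46.9)] / 9.80 = (26.30 + 40.14) / 9.80 = 6.779 s.
Vertical velocity at impact: v_y = v_y0 − g t = 26.30 − 9.80 × 6.779 = −40.14 m/s.
Speed: |v| = √(vₓ² + v_y²) = √(35.10² + 40.14²) = 53.32 m/s.

53.3 m/s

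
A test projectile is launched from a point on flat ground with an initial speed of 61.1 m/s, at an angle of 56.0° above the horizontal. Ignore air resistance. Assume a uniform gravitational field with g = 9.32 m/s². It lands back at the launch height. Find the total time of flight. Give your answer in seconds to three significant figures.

10.9 s

vₓ = 61.10 cos 56.0° = 34.17 m/s; v_y0 = 61.10 sin 56.0° = 50.65 m/s.
Time of flight on level ground: T = 2 v_y0 / g = 2 × 50.65 / 9.32 = 10.87 s.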